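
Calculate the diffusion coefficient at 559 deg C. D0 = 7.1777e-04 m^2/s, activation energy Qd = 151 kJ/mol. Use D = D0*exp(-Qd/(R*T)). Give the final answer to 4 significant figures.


D = D0 * exp(-Qd / (R*T))
T = 832.15 K
D = 7.1777e-04 * exp(-151e3 / (8.314 * 832.15))
D = 2.384e-13 m^2/s


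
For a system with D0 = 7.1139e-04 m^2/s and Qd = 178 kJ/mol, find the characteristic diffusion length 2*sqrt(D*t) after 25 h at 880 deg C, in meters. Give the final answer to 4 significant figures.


Step 1: D = D0 * exp(-Qd/(R*T))
T = 1153.15 K
D = 7.1139e-04 * exp(-178e3 / (8.314 * 1153.15)) = 6.15018e-12 m^2/s
Step 2: L = 2*sqrt(D*t)
t = 25 h = 90000 s
L = 2*sqrt(6.15018e-12 * 90000) = 1.488e-03 m


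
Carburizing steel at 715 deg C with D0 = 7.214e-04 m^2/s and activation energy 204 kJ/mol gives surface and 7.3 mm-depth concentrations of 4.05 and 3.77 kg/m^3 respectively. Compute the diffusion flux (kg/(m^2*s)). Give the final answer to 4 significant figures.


Step 1: D = D0 * exp(-Qd/(R*T))
T = 715 + 273.15 = 988.15 K
D = 7.214e-04 * exp(-204e3 / (8.314 * 988.15)) = 1.18613e-14 m^2/s
Step 2: J = D * (C1 - C2) / dx
J = 1.18613e-14 * (4.05 - 3.77) / 7.3e-03
J = 4.55e-13 kg/(m^2*s)


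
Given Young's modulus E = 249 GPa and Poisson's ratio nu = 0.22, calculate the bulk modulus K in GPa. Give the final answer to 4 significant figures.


K = E / (3*(1-2*nu))
K = 249 / (3*(1-2*0.22))
K = 148.2 GPa


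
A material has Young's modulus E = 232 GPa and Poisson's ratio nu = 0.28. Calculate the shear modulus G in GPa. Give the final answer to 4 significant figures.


G = E / (2*(1+nu))
G = 232 / (2*(1+0.28))
G = 90.63 GPa


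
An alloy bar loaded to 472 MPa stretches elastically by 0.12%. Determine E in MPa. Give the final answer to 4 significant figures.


E = sigma / epsilon
epsilon = 0.12% = 1.2e-03
E = 472 / 1.2e-03
E = 393300 MPa


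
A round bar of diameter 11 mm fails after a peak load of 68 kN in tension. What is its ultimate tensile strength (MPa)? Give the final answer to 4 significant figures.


A0 = pi*(d/2)^2 = pi*(11/2)^2 = 95.0332 mm^2
UTS = F_max / A0 = 68*1000 / 95.0332
UTS = 715.5 MPa


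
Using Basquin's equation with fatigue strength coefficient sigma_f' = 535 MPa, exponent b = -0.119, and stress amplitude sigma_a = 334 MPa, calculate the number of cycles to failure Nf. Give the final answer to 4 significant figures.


sigma_a = sigma_f' * (2*Nf)^b
2*Nf = (sigma_a / sigma_f')^(1/b)
2*Nf = (334 / 535)^(1/-0.119)
2*Nf = 52.407
Nf = 26.2 cycles


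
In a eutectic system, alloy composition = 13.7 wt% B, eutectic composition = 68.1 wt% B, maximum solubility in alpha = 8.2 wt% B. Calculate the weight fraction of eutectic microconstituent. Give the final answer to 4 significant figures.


f_primary = (C_e - C0) / (C_e - C_alpha_max)
f_primary = (68.1 - 13.7) / (68.1 - 8.2)
f_primary = 0.90818
f_eutectic = 1 - 0.90818 = 0.09182


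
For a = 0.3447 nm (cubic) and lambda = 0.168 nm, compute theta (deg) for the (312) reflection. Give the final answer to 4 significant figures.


d = a / sqrt(h^2+k^2+l^2)
d = 0.3447 / sqrt(14) = 0.092125 nm
lambda = 2*d*sin(theta)  =>  sin(theta) = lambda / (2*d)
sin(theta) = 0.168 / (2 * 0.092125) = 0.911805
theta = 65.76 deg


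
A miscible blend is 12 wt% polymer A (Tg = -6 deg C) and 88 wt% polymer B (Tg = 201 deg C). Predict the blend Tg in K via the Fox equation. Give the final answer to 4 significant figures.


1/Tg = w1/Tg1 + w2/Tg2 (in Kelvin)
Tg1 = 267.15 K, Tg2 = 474.15 K
1/Tg = 0.12/267.15 + 0.88/474.15
Tg = 433.8 K


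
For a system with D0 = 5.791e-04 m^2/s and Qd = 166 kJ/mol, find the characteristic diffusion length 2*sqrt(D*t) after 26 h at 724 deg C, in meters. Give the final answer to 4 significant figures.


Step 1: D = D0 * exp(-Qd/(R*T))
T = 997.15 K
D = 5.791e-04 * exp(-166e3 / (8.314 * 997.15)) = 1.16602e-12 m^2/s
Step 2: L = 2*sqrt(D*t)
t = 26 h = 93600 s
L = 2*sqrt(1.16602e-12 * 93600) = 6.607e-04 m


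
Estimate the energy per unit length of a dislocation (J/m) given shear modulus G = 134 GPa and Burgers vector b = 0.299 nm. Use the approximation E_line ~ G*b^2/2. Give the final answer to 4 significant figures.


E = G*b^2/2
b = 0.299 nm = 2.99e-10 m
G = 134 GPa = 1.34e+11 Pa
E = 0.5 * 1.34e+11 * (2.99e-10)^2
E = 5.99e-09 J/m


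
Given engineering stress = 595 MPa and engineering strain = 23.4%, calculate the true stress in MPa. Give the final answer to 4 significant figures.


sigma_true = sigma_eng * (1 + epsilon_eng)
sigma_true = 595 * (1 + 0.234)
sigma_true = 734.2 MPa


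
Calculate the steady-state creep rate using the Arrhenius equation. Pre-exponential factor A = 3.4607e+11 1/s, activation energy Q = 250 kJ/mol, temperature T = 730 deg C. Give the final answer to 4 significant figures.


rate = A * exp(-Q / (R*T))
T = 730 + 273.15 = 1003.15 K
rate = 3.4607e+11 * exp(-250e3 / (8.314 * 1003.15))
rate = 0.03319 1/s


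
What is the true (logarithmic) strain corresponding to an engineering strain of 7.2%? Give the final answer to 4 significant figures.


epsilon_true = ln(1 + epsilon_eng)
epsilon_true = ln(1 + 0.072)
epsilon_true = 0.06953


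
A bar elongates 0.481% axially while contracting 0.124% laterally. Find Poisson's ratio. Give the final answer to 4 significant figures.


nu = -epsilon_lat / epsilon_axial
Lateral strain is contraction (negative), so using magnitudes:
nu = 0.124 / 0.481
nu = 0.2578


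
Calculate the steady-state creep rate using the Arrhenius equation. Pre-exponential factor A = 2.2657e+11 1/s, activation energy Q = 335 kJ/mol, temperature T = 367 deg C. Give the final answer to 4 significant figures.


rate = A * exp(-Q / (R*T))
T = 367 + 273.15 = 640.15 K
rate = 2.2657e+11 * exp(-335e3 / (8.314 * 640.15))
rate = 1.045e-16 1/s


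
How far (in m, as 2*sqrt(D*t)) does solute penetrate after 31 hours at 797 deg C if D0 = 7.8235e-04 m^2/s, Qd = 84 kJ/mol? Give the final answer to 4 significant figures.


Step 1: D = D0 * exp(-Qd/(R*T))
T = 1070.15 K
D = 7.8235e-04 * exp(-84e3 / (8.314 * 1070.15)) = 6.21104e-08 m^2/s
Step 2: L = 2*sqrt(D*t)
t = 31 h = 111600 s
L = 2*sqrt(6.21104e-08 * 111600) = 0.1665 m


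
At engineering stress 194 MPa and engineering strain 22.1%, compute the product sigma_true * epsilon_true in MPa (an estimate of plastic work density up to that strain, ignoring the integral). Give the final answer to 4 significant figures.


sigma_true = sigma_eng * (1 + epsilon_eng)
sigma_true = 194 * (1 + 0.221) = 236.874 MPa
epsilon_true = ln(1 + epsilon_eng)
epsilon_true = ln(1 + 0.221) = 0.19967
sigma_true * epsilon_true = 236.874 * 0.19967 = 47.3 MPa


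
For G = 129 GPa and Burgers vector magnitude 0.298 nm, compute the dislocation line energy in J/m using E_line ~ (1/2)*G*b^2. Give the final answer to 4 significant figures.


E = G*b^2/2
b = 0.298 nm = 2.98e-10 m
G = 129 GPa = 1.29e+11 Pa
E = 0.5 * 1.29e+11 * (2.98e-10)^2
E = 5.728e-09 J/m


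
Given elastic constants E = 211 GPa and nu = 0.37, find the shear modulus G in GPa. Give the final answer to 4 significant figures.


G = E / (2*(1+nu))
G = 211 / (2*(1+0.37))
G = 77.01 GPa


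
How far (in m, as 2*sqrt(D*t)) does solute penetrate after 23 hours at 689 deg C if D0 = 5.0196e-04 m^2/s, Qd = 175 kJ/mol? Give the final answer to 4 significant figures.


Step 1: D = D0 * exp(-Qd/(R*T))
T = 962.15 K
D = 5.0196e-04 * exp(-175e3 / (8.314 * 962.15)) = 1.58367e-13 m^2/s
Step 2: L = 2*sqrt(D*t)
t = 23 h = 82800 s
L = 2*sqrt(1.58367e-13 * 82800) = 2.29e-04 m


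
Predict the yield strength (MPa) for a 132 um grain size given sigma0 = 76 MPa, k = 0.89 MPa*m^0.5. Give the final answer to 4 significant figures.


sigma_y = sigma0 + k / sqrt(d)
d = 132 um = 1.32e-04 m
sigma_y = 76 + 0.89 / sqrt(1.32e-04)
sigma_y = 153.5 MPa


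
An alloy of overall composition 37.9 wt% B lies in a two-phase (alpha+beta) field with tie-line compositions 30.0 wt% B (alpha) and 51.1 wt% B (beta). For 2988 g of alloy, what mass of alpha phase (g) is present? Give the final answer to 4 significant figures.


f_alpha = (C_beta - C0) / (C_beta - C_alpha)
f_alpha = (51.1 - 37.9) / (51.1 - 30.0) = 0.625592
m_alpha = f_alpha * m_total = 0.625592 * 2988 = 1869 g


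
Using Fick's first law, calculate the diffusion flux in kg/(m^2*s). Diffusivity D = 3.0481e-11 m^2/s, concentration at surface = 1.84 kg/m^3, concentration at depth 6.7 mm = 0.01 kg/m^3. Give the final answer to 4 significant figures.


J = -D * (dC/dx) = D * (C1 - C2) / dx
J = 3.0481e-11 * (1.84 - 0.01) / 6.7e-03
J = 8.325e-09 kg/(m^2*s)


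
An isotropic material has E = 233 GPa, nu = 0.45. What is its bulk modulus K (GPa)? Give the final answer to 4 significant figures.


K = E / (3*(1-2*nu))
K = 233 / (3*(1-2*0.45))
K = 776.7 GPa


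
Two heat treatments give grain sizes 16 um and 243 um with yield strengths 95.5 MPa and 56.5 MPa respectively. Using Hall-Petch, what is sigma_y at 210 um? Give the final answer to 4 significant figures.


sigma_y = sigma0 + k / sqrt(d)
1/sqrt(d1) = 1/sqrt(1.6e-05) = 250;  1/sqrt(d2) = 64.15
k = (sigma1 - sigma2) / (1/sqrt(d1) - 1/sqrt(d2)) = (95.5 - 56.5) / (250 - 64.15) = 0.209847 MPa*m^0.5
sigma0 = sigma1 - k/sqrt(d1) = 95.5 - 0.209847*250 = 43.0383 MPa
sigma_y(d3) = 43.0383 + 0.209847 / sqrt(2.1e-04) = 57.52 MPa


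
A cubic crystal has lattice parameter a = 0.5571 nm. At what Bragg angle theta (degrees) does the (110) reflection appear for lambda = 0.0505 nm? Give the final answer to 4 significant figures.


d = a / sqrt(h^2+k^2+l^2)
d = 0.5571 / sqrt(2) = 0.393929 nm
lambda = 2*d*sin(theta)  =>  sin(theta) = lambda / (2*d)
sin(theta) = 0.0505 / (2 * 0.393929) = 0.0640978
theta = 3.675 deg


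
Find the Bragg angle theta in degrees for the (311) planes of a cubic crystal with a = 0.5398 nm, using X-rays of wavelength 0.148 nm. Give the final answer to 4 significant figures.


d = a / sqrt(h^2+k^2+l^2)
d = 0.5398 / sqrt(11) = 0.162756 nm
lambda = 2*d*sin(theta)  =>  sin(theta) = lambda / (2*d)
sin(theta) = 0.148 / (2 * 0.162756) = 0.454669
theta = 27.04 deg


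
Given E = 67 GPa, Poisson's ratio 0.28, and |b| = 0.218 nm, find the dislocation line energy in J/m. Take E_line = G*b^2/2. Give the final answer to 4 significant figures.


Step 1: G = E / (2*(1+nu))
G = 67 / (2*(1+0.28)) = 26.1719 GPa = 2.61719e+10 Pa
Step 2: E_line = G*b^2/2
b = 0.218 nm = 2.18e-10 m
E_line = 0.5 * 2.61719e+10 * (2.18e-10)^2 = 6.219e-10 J/m


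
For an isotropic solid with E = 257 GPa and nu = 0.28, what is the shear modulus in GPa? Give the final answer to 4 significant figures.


G = E / (2*(1+nu))
G = 257 / (2*(1+0.28))
G = 100.4 GPa


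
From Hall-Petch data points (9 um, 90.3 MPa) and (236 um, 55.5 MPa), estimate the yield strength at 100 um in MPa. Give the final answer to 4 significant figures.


sigma_y = sigma0 + k / sqrt(d)
1/sqrt(d1) = 1/sqrt(9e-06) = 333.333;  1/sqrt(d2) = 65.0945
k = (sigma1 - sigma2) / (1/sqrt(d1) - 1/sqrt(d2)) = (90.3 - 55.5) / (333.333 - 65.0945) = 0.129735 MPa*m^0.5
sigma0 = sigma1 - k/sqrt(d1) = 90.3 - 0.129735*333.333 = 47.055 MPa
sigma_y(d3) = 47.055 + 0.129735 / sqrt(1e-04) = 60.03 MPa


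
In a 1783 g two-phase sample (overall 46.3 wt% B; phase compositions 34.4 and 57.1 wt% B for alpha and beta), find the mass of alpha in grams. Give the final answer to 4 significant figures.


f_alpha = (C_beta - C0) / (C_beta - C_alpha)
f_alpha = (57.1 - 46.3) / (57.1 - 34.4) = 0.475771
m_alpha = f_alpha * m_total = 0.475771 * 1783 = 848.3 g


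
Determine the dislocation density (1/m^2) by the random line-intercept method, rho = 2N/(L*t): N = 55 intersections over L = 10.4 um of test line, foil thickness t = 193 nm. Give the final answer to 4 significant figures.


rho = 2N / (L * t)
L = 10.4 um = 1.04e-05 m, t = 193 nm = 1.93e-07 m
rho = 2 * 55 / (1.04e-05 * 1.93e-07)
rho = 5.48e+13 1/m^2


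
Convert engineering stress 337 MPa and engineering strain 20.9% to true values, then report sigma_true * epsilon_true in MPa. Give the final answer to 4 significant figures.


sigma_true = sigma_eng * (1 + epsilon_eng)
sigma_true = 337 * (1 + 0.209) = 407.433 MPa
epsilon_true = ln(1 + epsilon_eng)
epsilon_true = ln(1 + 0.209) = 0.189794
sigma_true * epsilon_true = 407.433 * 0.189794 = 77.33 MPa


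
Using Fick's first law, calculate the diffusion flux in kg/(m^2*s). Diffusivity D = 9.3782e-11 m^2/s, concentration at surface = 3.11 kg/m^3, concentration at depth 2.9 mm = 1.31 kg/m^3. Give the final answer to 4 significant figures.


J = -D * (dC/dx) = D * (C1 - C2) / dx
J = 9.3782e-11 * (3.11 - 1.31) / 2.9e-03
J = 5.821e-08 kg/(m^2*s)


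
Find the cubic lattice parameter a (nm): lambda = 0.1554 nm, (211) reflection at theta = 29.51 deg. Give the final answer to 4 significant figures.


d = lambda / (2*sin(theta))
d = 0.1554 / (2*sin(29.51 deg))
d = 0.157742 nm
a = d * sqrt(h^2+k^2+l^2) = 0.157742 * sqrt(6)
a = 0.3864 nm


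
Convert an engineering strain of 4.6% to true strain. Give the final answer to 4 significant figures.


epsilon_true = ln(1 + epsilon_eng)
epsilon_true = ln(1 + 0.046)
epsilon_true = 0.04497


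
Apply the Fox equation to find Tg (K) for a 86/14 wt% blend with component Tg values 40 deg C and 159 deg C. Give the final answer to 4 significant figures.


1/Tg = w1/Tg1 + w2/Tg2 (in Kelvin)
Tg1 = 313.15 K, Tg2 = 432.15 K
1/Tg = 0.86/313.15 + 0.14/432.15
Tg = 325.7 K


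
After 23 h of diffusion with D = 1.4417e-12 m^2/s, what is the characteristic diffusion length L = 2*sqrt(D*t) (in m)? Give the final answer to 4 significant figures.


t = 23 hr = 82800 s
Diffusion length = 2*sqrt(D*t)
= 2*sqrt(1.4417e-12 * 82800)
= 6.91e-04 m


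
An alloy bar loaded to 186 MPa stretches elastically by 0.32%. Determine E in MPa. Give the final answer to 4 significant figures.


E = sigma / epsilon
epsilon = 0.32% = 3.2e-03
E = 186 / 3.2e-03
E = 58130 MPa


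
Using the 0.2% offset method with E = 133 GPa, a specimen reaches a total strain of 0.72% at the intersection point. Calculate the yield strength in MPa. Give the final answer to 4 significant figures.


Offset strain = 0.002
Elastic strain at yield = total_strain - offset = 7.2e-03 - 0.002 = 5.2e-03
sigma_y = E * elastic_strain = 133000 * 5.2e-03
sigma_y = 691.6 MPa


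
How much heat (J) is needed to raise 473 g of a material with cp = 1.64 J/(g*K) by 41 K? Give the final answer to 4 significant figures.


Q = m * cp * dT
Q = 473 * 1.64 * 41
Q = 31800 J


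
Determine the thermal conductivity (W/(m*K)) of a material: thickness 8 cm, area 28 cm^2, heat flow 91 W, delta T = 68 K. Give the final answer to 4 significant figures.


k = Q*L / (A*dT)
L = 0.08 m, A = 2.8e-03 m^2
k = 91 * 0.08 / (2.8e-03 * 68)
k = 38.24 W/(m*K)


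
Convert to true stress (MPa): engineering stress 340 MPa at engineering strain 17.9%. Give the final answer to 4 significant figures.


sigma_true = sigma_eng * (1 + epsilon_eng)
sigma_true = 340 * (1 + 0.179)
sigma_true = 400.9 MPa


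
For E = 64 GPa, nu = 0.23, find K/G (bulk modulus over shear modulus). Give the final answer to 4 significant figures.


G = E / (2*(1+nu))
G = 64 / (2*(1+0.23)) = 26.0163 GPa
K = E / (3*(1-2*nu))
K = 64 / (3*(1-2*0.23)) = 39.5062 GPa
K/G = 39.5062 / 26.0163 = 1.519


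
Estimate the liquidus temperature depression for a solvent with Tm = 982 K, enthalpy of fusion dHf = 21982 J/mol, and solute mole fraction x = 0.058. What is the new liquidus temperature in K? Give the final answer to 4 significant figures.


dT = R*Tm^2*x / dHf
dT = 8.314 * 982^2 * 0.058 / 21982
dT = 21.1541 K
T_new = 982 - 21.1541 = 960.8 K


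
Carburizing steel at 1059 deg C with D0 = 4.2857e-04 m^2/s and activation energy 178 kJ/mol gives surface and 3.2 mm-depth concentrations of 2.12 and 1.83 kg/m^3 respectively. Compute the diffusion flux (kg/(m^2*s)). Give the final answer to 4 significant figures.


Step 1: D = D0 * exp(-Qd/(R*T))
T = 1059 + 273.15 = 1332.15 K
D = 4.2857e-04 * exp(-178e3 / (8.314 * 1332.15)) = 4.49005e-11 m^2/s
Step 2: J = D * (C1 - C2) / dx
J = 4.49005e-11 * (2.12 - 1.83) / 3.2e-03
J = 4.069e-09 kg/(m^2*s)


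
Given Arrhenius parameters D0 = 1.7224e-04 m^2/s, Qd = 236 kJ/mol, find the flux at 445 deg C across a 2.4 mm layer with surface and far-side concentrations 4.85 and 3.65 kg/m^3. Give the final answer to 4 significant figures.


Step 1: D = D0 * exp(-Qd/(R*T))
T = 445 + 273.15 = 718.15 K
D = 1.7224e-04 * exp(-236e3 / (8.314 * 718.15)) = 1.17504e-21 m^2/s
Step 2: J = D * (C1 - C2) / dx
J = 1.17504e-21 * (4.85 - 3.65) / 2.4e-03
J = 5.875e-19 kg/(m^2*s)


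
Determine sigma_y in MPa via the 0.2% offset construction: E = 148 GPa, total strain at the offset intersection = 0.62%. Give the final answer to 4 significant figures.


Offset strain = 0.002
Elastic strain at yield = total_strain - offset = 6.2e-03 - 0.002 = 4.2e-03
sigma_y = E * elastic_strain = 148000 * 4.2e-03
sigma_y = 621.6 MPa


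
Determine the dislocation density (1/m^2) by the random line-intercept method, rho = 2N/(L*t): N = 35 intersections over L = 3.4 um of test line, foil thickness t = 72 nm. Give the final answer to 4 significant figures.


rho = 2N / (L * t)
L = 3.4 um = 3.4e-06 m, t = 72 nm = 7.2e-08 m
rho = 2 * 35 / (3.4e-06 * 7.2e-08)
rho = 2.859e+14 1/m^2


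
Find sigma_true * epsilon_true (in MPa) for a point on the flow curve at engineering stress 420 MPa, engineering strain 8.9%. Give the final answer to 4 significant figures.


sigma_true = sigma_eng * (1 + epsilon_eng)
sigma_true = 420 * (1 + 0.089) = 457.38 MPa
epsilon_true = ln(1 + epsilon_eng)
epsilon_true = ln(1 + 0.089) = 0.0852598
sigma_true * epsilon_true = 457.38 * 0.0852598 = 39 MPa


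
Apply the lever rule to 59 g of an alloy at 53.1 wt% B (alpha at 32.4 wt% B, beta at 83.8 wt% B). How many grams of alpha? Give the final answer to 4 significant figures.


f_alpha = (C_beta - C0) / (C_beta - C_alpha)
f_alpha = (83.8 - 53.1) / (83.8 - 32.4) = 0.597276
m_alpha = f_alpha * m_total = 0.597276 * 59 = 35.24 g


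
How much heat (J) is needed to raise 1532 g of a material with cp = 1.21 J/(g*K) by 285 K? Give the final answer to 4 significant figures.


Q = m * cp * dT
Q = 1532 * 1.21 * 285
Q = 528300 J


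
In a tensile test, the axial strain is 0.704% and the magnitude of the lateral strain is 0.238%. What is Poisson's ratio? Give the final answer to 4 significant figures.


nu = -epsilon_lat / epsilon_axial
Lateral strain is contraction (negative), so using magnitudes:
nu = 0.238 / 0.704
nu = 0.3381


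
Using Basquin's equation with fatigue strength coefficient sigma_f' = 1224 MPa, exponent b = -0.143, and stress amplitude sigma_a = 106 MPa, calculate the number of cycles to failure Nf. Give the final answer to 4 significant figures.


sigma_a = sigma_f' * (2*Nf)^b
2*Nf = (sigma_a / sigma_f')^(1/b)
2*Nf = (106 / 1224)^(1/-0.143)
2*Nf = 2.69091e+07
Nf = 1.345e+07 cycles


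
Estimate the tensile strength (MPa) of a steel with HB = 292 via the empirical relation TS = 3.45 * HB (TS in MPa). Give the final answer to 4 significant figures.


TS (MPa) = 3.45 * HB
TS = 3.45 * 292
TS = 1007 MPa


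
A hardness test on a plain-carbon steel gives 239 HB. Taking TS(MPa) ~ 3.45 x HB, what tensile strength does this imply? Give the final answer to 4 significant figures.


TS (MPa) = 3.45 * HB
TS = 3.45 * 239
TS = 824.6 MPa


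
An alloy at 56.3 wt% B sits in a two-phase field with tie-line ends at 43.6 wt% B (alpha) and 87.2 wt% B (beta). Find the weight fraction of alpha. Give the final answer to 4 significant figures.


f_alpha = (C_beta - C0) / (C_beta - C_alpha)
f_alpha = (87.2 - 56.3) / (87.2 - 43.6)
f_alpha = 0.7087


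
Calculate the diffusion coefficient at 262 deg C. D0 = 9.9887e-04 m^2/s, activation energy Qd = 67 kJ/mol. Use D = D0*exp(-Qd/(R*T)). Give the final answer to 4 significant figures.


D = D0 * exp(-Qd / (R*T))
T = 535.15 K
D = 9.9887e-04 * exp(-67e3 / (8.314 * 535.15))
D = 2.881e-10 m^2/s


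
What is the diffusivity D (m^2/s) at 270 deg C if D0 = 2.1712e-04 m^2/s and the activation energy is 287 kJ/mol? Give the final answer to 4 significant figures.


D = D0 * exp(-Qd / (R*T))
T = 543.15 K
D = 2.1712e-04 * exp(-287e3 / (8.314 * 543.15))
D = 5.432e-32 m^2/s


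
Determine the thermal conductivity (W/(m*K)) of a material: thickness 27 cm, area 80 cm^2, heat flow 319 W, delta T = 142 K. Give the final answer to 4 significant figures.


k = Q*L / (A*dT)
L = 0.27 m, A = 8e-03 m^2
k = 319 * 0.27 / (8e-03 * 142)
k = 75.82 W/(m*K)


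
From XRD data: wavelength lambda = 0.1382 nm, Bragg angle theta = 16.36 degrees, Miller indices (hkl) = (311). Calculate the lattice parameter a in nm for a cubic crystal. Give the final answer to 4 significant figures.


d = lambda / (2*sin(theta))
d = 0.1382 / (2*sin(16.36 deg))
d = 0.245321 nm
a = d * sqrt(h^2+k^2+l^2) = 0.245321 * sqrt(11)
a = 0.8136 nm


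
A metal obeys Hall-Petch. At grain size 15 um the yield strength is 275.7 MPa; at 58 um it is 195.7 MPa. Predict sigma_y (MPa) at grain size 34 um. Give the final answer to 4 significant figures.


sigma_y = sigma0 + k / sqrt(d)
1/sqrt(d1) = 1/sqrt(1.5e-05) = 258.199;  1/sqrt(d2) = 131.306
k = (sigma1 - sigma2) / (1/sqrt(d1) - 1/sqrt(d2)) = (275.7 - 195.7) / (258.199 - 131.306) = 0.630455 MPa*m^0.5
sigma0 = sigma1 - k/sqrt(d1) = 275.7 - 0.630455*258.199 = 112.917 MPa
sigma_y(d3) = 112.917 + 0.630455 / sqrt(3.4e-05) = 221 MPa


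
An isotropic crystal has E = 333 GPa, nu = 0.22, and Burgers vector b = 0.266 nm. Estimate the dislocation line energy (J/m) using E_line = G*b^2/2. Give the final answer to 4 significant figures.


Step 1: G = E / (2*(1+nu))
G = 333 / (2*(1+0.22)) = 136.475 GPa = 1.36475e+11 Pa
Step 2: E_line = G*b^2/2
b = 0.266 nm = 2.66e-10 m
E_line = 0.5 * 1.36475e+11 * (2.66e-10)^2 = 4.828e-09 J/m


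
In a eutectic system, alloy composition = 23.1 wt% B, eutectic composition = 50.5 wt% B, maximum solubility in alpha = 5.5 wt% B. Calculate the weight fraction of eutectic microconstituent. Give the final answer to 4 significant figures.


f_primary = (C_e - C0) / (C_e - C_alpha_max)
f_primary = (50.5 - 23.1) / (50.5 - 5.5)
f_primary = 0.608889
f_eutectic = 1 - 0.608889 = 0.3911


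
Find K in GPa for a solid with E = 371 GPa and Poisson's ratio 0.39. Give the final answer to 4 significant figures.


K = E / (3*(1-2*nu))
K = 371 / (3*(1-2*0.39))
K = 562.1 GPa


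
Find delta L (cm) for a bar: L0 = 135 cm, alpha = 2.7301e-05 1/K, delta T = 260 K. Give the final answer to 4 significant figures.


dL = L0 * alpha * dT
dL = 135 * 2.7301e-05 * 260
dL = 0.9583 cm


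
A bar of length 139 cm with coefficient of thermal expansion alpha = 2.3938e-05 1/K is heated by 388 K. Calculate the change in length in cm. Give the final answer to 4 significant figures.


dL = L0 * alpha * dT
dL = 139 * 2.3938e-05 * 388
dL = 1.291 cm


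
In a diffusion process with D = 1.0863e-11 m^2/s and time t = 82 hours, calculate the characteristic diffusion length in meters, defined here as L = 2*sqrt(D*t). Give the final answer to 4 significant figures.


t = 82 hr = 295200 s
Diffusion length = 2*sqrt(D*t)
= 2*sqrt(1.0863e-11 * 295200)
= 3.581e-03 m


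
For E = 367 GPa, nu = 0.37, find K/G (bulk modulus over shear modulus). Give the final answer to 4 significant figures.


G = E / (2*(1+nu))
G = 367 / (2*(1+0.37)) = 133.942 GPa
K = E / (3*(1-2*nu))
K = 367 / (3*(1-2*0.37)) = 470.513 GPa
K/G = 470.513 / 133.942 = 3.513


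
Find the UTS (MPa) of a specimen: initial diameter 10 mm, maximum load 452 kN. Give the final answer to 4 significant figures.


A0 = pi*(d/2)^2 = pi*(10/2)^2 = 78.5398 mm^2
UTS = F_max / A0 = 452*1000 / 78.5398
UTS = 5755 MPa


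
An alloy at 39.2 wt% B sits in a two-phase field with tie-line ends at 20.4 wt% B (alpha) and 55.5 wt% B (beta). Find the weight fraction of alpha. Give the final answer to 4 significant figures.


f_alpha = (C_beta - C0) / (C_beta - C_alpha)
f_alpha = (55.5 - 39.2) / (55.5 - 20.4)
f_alpha = 0.4644


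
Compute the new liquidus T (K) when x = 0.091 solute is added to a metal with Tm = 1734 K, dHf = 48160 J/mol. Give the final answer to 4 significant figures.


dT = R*Tm^2*x / dHf
dT = 8.314 * 1734^2 * 0.091 / 48160
dT = 47.2349 K
T_new = 1734 - 47.2349 = 1687 K


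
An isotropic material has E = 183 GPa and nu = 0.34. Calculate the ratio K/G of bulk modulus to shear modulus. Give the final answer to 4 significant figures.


G = E / (2*(1+nu))
G = 183 / (2*(1+0.34)) = 68.2836 GPa
K = E / (3*(1-2*nu))
K = 183 / (3*(1-2*0.34)) = 190.625 GPa
K/G = 190.625 / 68.2836 = 2.792


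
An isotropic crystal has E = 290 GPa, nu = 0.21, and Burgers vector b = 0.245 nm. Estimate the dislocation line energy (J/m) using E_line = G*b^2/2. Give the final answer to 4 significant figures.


Step 1: G = E / (2*(1+nu))
G = 290 / (2*(1+0.21)) = 119.835 GPa = 1.19835e+11 Pa
Step 2: E_line = G*b^2/2
b = 0.245 nm = 2.45e-10 m
E_line = 0.5 * 1.19835e+11 * (2.45e-10)^2 = 3.597e-09 J/m


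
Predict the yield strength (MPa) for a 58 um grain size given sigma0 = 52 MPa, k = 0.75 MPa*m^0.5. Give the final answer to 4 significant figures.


sigma_y = sigma0 + k / sqrt(d)
d = 58 um = 5.8e-05 m
sigma_y = 52 + 0.75 / sqrt(5.8e-05)
sigma_y = 150.5 MPa


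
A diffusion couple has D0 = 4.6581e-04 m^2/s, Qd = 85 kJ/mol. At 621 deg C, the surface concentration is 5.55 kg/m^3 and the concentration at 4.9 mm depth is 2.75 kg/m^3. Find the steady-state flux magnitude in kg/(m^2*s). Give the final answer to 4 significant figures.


Step 1: D = D0 * exp(-Qd/(R*T))
T = 621 + 273.15 = 894.15 K
D = 4.6581e-04 * exp(-85e3 / (8.314 * 894.15)) = 5.0406e-09 m^2/s
Step 2: J = D * (C1 - C2) / dx
J = 5.0406e-09 * (5.55 - 2.75) / 4.9e-03
J = 2.88e-06 kg/(m^2*s)


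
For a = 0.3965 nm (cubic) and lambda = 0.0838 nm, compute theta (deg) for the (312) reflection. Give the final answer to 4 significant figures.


d = a / sqrt(h^2+k^2+l^2)
d = 0.3965 / sqrt(14) = 0.105969 nm
lambda = 2*d*sin(theta)  =>  sin(theta) = lambda / (2*d)
sin(theta) = 0.0838 / (2 * 0.105969) = 0.395398
theta = 23.29 deg


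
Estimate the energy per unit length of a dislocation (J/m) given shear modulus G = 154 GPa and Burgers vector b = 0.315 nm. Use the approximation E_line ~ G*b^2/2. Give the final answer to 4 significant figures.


E = G*b^2/2
b = 0.315 nm = 3.15e-10 m
G = 154 GPa = 1.54e+11 Pa
E = 0.5 * 1.54e+11 * (3.15e-10)^2
E = 7.64e-09 J/m


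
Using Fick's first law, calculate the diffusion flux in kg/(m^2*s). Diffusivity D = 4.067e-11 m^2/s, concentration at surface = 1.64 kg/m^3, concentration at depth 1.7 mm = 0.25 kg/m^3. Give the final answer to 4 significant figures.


J = -D * (dC/dx) = D * (C1 - C2) / dx
J = 4.067e-11 * (1.64 - 0.25) / 1.7e-03
J = 3.325e-08 kg/(m^2*s)


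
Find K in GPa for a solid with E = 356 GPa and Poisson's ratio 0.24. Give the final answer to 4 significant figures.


K = E / (3*(1-2*nu))
K = 356 / (3*(1-2*0.24))
K = 228.2 GPa


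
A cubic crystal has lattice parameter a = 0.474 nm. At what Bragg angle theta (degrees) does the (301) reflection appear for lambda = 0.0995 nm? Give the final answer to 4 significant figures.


d = a / sqrt(h^2+k^2+l^2)
d = 0.474 / sqrt(10) = 0.149892 nm
lambda = 2*d*sin(theta)  =>  sin(theta) = lambda / (2*d)
sin(theta) = 0.0995 / (2 * 0.149892) = 0.331906
theta = 19.38 deg


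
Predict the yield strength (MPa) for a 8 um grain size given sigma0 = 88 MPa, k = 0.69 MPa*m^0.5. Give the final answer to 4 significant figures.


sigma_y = sigma0 + k / sqrt(d)
d = 8 um = 8e-06 m
sigma_y = 88 + 0.69 / sqrt(8e-06)
sigma_y = 332 MPa


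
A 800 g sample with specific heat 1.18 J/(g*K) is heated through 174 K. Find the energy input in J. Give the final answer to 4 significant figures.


Q = m * cp * dT
Q = 800 * 1.18 * 174
Q = 164300 J


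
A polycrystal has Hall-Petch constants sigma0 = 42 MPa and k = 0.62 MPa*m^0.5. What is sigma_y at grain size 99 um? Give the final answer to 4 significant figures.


sigma_y = sigma0 + k / sqrt(d)
d = 99 um = 9.9e-05 m
sigma_y = 42 + 0.62 / sqrt(9.9e-05)
sigma_y = 104.3 MPa


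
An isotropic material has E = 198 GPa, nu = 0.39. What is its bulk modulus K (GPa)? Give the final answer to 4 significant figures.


K = E / (3*(1-2*nu))
K = 198 / (3*(1-2*0.39))
K = 300 GPa


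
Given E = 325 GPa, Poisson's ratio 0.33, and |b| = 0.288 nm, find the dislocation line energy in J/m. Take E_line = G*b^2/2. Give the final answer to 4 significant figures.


Step 1: G = E / (2*(1+nu))
G = 325 / (2*(1+0.33)) = 122.18 GPa = 1.2218e+11 Pa
Step 2: E_line = G*b^2/2
b = 0.288 nm = 2.88e-10 m
E_line = 0.5 * 1.2218e+11 * (2.88e-10)^2 = 5.067e-09 J/m


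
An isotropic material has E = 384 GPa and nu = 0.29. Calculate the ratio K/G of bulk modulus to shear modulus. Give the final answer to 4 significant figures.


G = E / (2*(1+nu))
G = 384 / (2*(1+0.29)) = 148.837 GPa
K = E / (3*(1-2*nu))
K = 384 / (3*(1-2*0.29)) = 304.762 GPa
K/G = 304.762 / 148.837 = 2.048


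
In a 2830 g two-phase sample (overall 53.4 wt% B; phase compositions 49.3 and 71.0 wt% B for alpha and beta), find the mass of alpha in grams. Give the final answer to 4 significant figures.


f_alpha = (C_beta - C0) / (C_beta - C_alpha)
f_alpha = (71.0 - 53.4) / (71.0 - 49.3) = 0.81106
m_alpha = f_alpha * m_total = 0.81106 * 2830 = 2295 g


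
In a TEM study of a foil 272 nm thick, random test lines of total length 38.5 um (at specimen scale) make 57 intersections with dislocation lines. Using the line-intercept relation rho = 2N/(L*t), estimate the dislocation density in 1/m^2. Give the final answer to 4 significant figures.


rho = 2N / (L * t)
L = 38.5 um = 3.85e-05 m, t = 272 nm = 2.72e-07 m
rho = 2 * 57 / (3.85e-05 * 2.72e-07)
rho = 1.089e+13 1/m^2


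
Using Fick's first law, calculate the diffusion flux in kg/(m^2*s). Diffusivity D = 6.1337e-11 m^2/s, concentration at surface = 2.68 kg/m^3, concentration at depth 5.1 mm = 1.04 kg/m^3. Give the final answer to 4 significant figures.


J = -D * (dC/dx) = D * (C1 - C2) / dx
J = 6.1337e-11 * (2.68 - 1.04) / 5.1e-03
J = 1.972e-08 kg/(m^2*s)


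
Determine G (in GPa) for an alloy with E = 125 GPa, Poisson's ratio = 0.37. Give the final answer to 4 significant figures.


G = E / (2*(1+nu))
G = 125 / (2*(1+0.37))
G = 45.62 GPa


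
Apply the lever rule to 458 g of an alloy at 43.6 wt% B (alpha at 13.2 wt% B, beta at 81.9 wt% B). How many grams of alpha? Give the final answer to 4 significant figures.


f_alpha = (C_beta - C0) / (C_beta - C_alpha)
f_alpha = (81.9 - 43.6) / (81.9 - 13.2) = 0.557496
m_alpha = f_alpha * m_total = 0.557496 * 458 = 255.3 g


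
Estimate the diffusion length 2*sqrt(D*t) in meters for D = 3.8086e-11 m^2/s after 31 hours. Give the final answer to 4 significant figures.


t = 31 hr = 111600 s
Diffusion length = 2*sqrt(D*t)
= 2*sqrt(3.8086e-11 * 111600)
= 4.123e-03 m


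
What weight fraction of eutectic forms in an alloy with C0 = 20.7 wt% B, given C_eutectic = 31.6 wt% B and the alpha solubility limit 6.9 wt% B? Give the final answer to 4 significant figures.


f_primary = (C_e - C0) / (C_e - C_alpha_max)
f_primary = (31.6 - 20.7) / (31.6 - 6.9)
f_primary = 0.441296
f_eutectic = 1 - 0.441296 = 0.5587


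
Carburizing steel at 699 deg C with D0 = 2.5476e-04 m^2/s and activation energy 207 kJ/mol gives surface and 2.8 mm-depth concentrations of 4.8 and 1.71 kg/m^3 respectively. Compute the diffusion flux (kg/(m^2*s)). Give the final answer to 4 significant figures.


Step 1: D = D0 * exp(-Qd/(R*T))
T = 699 + 273.15 = 972.15 K
D = 2.5476e-04 * exp(-207e3 / (8.314 * 972.15)) = 1.92045e-15 m^2/s
Step 2: J = D * (C1 - C2) / dx
J = 1.92045e-15 * (4.8 - 1.71) / 2.8e-03
J = 2.119e-12 kg/(m^2*s)


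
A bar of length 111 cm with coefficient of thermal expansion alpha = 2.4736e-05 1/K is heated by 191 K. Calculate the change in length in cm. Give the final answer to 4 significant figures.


dL = L0 * alpha * dT
dL = 111 * 2.4736e-05 * 191
dL = 0.5244 cm


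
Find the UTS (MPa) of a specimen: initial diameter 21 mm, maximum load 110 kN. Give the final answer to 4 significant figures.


A0 = pi*(d/2)^2 = pi*(21/2)^2 = 346.361 mm^2
UTS = F_max / A0 = 110*1000 / 346.361
UTS = 317.6 MPa


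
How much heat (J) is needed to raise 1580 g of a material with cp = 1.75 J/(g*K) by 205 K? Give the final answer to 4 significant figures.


Q = m * cp * dT
Q = 1580 * 1.75 * 205
Q = 566800 J


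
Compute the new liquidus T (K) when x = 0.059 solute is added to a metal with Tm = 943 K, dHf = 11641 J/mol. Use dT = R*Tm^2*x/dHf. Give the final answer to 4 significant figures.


dT = R*Tm^2*x / dHf
dT = 8.314 * 943^2 * 0.059 / 11641
dT = 37.471 K
T_new = 943 - 37.471 = 905.5 K


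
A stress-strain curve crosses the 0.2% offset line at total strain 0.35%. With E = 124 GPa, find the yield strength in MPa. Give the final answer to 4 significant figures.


Offset strain = 0.002
Elastic strain at yield = total_strain - offset = 3.5e-03 - 0.002 = 1.5e-03
sigma_y = E * elastic_strain = 124000 * 1.5e-03
sigma_y = 186 MPa


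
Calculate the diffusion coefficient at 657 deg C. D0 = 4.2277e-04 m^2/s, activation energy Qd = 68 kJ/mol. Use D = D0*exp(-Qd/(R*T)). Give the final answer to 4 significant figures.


D = D0 * exp(-Qd / (R*T))
T = 930.15 K
D = 4.2277e-04 * exp(-68e3 / (8.314 * 930.15))
D = 6.416e-08 m^2/s


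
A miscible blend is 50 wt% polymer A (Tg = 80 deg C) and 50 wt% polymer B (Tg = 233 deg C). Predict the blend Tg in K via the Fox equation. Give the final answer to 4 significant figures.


1/Tg = w1/Tg1 + w2/Tg2 (in Kelvin)
Tg1 = 353.15 K, Tg2 = 506.15 K
1/Tg = 0.5/353.15 + 0.5/506.15
Tg = 416 K


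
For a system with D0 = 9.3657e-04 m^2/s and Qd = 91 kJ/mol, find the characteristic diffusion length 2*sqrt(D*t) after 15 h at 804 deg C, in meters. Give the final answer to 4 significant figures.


Step 1: D = D0 * exp(-Qd/(R*T))
T = 1077.15 K
D = 9.3657e-04 * exp(-91e3 / (8.314 * 1077.15)) = 3.61813e-08 m^2/s
Step 2: L = 2*sqrt(D*t)
t = 15 h = 54000 s
L = 2*sqrt(3.61813e-08 * 54000) = 0.0884 m


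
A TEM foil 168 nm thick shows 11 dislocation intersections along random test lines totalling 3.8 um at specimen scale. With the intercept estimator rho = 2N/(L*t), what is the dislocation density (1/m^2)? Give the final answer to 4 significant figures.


rho = 2N / (L * t)
L = 3.8 um = 3.8e-06 m, t = 168 nm = 1.68e-07 m
rho = 2 * 11 / (3.8e-06 * 1.68e-07)
rho = 3.446e+13 1/m^2


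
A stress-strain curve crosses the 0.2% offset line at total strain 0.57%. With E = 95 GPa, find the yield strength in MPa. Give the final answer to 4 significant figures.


Offset strain = 0.002
Elastic strain at yield = total_strain - offset = 5.7e-03 - 0.002 = 3.7e-03
sigma_y = E * elastic_strain = 95000 * 3.7e-03
sigma_y = 351.5 MPa


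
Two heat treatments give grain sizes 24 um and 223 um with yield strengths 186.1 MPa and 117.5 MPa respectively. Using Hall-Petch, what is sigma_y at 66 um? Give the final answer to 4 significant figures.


sigma_y = sigma0 + k / sqrt(d)
1/sqrt(d1) = 1/sqrt(2.4e-05) = 204.124;  1/sqrt(d2) = 66.965
k = (sigma1 - sigma2) / (1/sqrt(d1) - 1/sqrt(d2)) = (186.1 - 117.5) / (204.124 - 66.965) = 0.500149 MPa*m^0.5
sigma0 = sigma1 - k/sqrt(d1) = 186.1 - 0.500149*204.124 = 84.0076 MPa
sigma_y(d3) = 84.0076 + 0.500149 / sqrt(6.6e-05) = 145.6 MPa


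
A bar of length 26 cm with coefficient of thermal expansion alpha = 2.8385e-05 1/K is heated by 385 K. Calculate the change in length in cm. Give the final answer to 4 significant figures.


dL = L0 * alpha * dT
dL = 26 * 2.8385e-05 * 385
dL = 0.2841 cm


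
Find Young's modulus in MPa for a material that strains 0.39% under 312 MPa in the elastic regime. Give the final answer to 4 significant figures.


E = sigma / epsilon
epsilon = 0.39% = 3.9e-03
E = 312 / 3.9e-03
E = 80000 MPa


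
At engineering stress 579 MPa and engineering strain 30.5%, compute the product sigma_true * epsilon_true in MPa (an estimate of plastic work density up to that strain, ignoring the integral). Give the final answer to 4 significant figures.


sigma_true = sigma_eng * (1 + epsilon_eng)
sigma_true = 579 * (1 + 0.305) = 755.595 MPa
epsilon_true = ln(1 + epsilon_eng)
epsilon_true = ln(1 + 0.305) = 0.266203
sigma_true * epsilon_true = 755.595 * 0.266203 = 201.1 MPa


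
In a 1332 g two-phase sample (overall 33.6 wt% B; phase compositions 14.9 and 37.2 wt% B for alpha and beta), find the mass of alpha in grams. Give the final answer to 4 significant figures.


f_alpha = (C_beta - C0) / (C_beta - C_alpha)
f_alpha = (37.2 - 33.6) / (37.2 - 14.9) = 0.161435
m_alpha = f_alpha * m_total = 0.161435 * 1332 = 215 g


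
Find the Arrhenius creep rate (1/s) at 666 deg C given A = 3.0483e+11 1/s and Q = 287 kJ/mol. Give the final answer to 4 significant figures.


rate = A * exp(-Q / (R*T))
T = 666 + 273.15 = 939.15 K
rate = 3.0483e+11 * exp(-287e3 / (8.314 * 939.15))
rate = 3.318e-05 1/s


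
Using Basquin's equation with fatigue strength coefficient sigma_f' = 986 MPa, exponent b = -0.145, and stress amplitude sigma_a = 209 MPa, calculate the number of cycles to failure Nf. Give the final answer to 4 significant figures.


sigma_a = sigma_f' * (2*Nf)^b
2*Nf = (sigma_a / sigma_f')^(1/b)
2*Nf = (209 / 986)^(1/-0.145)
2*Nf = 44301.5
Nf = 22150 cycles


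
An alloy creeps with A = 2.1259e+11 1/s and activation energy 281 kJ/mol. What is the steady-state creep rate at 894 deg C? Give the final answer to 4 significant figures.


rate = A * exp(-Q / (R*T))
T = 894 + 273.15 = 1167.15 K
rate = 2.1259e+11 * exp(-281e3 / (8.314 * 1167.15))
rate = 0.05639 1/s


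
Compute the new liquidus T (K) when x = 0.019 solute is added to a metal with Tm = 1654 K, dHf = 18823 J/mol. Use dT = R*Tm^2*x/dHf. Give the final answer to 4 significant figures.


dT = R*Tm^2*x / dHf
dT = 8.314 * 1654^2 * 0.019 / 18823
dT = 22.9586 K
T_new = 1654 - 22.9586 = 1631 K


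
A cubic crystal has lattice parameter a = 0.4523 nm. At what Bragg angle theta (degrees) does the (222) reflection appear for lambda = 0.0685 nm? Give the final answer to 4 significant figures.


d = a / sqrt(h^2+k^2+l^2)
d = 0.4523 / sqrt(12) = 0.130568 nm
lambda = 2*d*sin(theta)  =>  sin(theta) = lambda / (2*d)
sin(theta) = 0.0685 / (2 * 0.130568) = 0.262316
theta = 15.21 deg


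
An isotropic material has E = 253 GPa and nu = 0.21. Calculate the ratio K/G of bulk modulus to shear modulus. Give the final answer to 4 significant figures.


G = E / (2*(1+nu))
G = 253 / (2*(1+0.21)) = 104.545 GPa
K = E / (3*(1-2*nu))
K = 253 / (3*(1-2*0.21)) = 145.402 GPa
K/G = 145.402 / 104.545 = 1.391


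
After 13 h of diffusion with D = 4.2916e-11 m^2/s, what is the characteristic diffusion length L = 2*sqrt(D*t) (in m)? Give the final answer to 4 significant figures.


t = 13 hr = 46800 s
Diffusion length = 2*sqrt(D*t)
= 2*sqrt(4.2916e-11 * 46800)
= 2.834e-03 m


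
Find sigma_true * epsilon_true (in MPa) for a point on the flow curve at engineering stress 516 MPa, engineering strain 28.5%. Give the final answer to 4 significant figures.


sigma_true = sigma_eng * (1 + epsilon_eng)
sigma_true = 516 * (1 + 0.285) = 663.06 MPa
epsilon_true = ln(1 + epsilon_eng)
epsilon_true = ln(1 + 0.285) = 0.250759
sigma_true * epsilon_true = 663.06 * 0.250759 = 166.3 MPa


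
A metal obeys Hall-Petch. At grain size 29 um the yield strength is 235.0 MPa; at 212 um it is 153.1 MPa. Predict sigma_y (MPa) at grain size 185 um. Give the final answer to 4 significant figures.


sigma_y = sigma0 + k / sqrt(d)
1/sqrt(d1) = 1/sqrt(2.9e-05) = 185.695;  1/sqrt(d2) = 68.6803
k = (sigma1 - sigma2) / (1/sqrt(d1) - 1/sqrt(d2)) = (235.0 - 153.1) / (185.695 - 68.6803) = 0.69991 MPa*m^0.5
sigma0 = sigma1 - k/sqrt(d1) = 235.0 - 0.69991*185.695 = 105.03 MPa
sigma_y(d3) = 105.03 + 0.69991 / sqrt(1.85e-04) = 156.5 MPa
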